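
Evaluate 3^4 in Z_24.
3^{4} = 81 ≡ 9 mod 24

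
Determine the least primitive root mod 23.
g = 5. For each prime q|22: 5^{11}≡22, 5^{2}≡2, none ≡ 1, so ord_23(5) = 22 and 5 is a primitive root.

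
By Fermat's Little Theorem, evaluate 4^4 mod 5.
By Fermat's Little Theorem, 4^{4} ≡ 1 mod 5 since 5 is prime and gcd(4, 5) = 1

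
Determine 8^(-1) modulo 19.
Since 19 is prime, by Fermat 8^(-1) ≡ 8^{17} ≡ 12 (mod 19). Verify: 8 × 12 = 96 ≡ 1 (mod 19)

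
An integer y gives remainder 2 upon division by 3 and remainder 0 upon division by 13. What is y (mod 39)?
M = 3 × 13 = 39. M₁ = 13, y₁ ≡ 1 (mod 3). M₂ = 3, y₂ ≡ 9 (mod 13). y = 2×13×1 + 0×3×9 ≡ 26 (mod 39)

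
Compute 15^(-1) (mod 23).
Since 23 is prime, by Fermat 15^(-1) ≡ 15^{21} ≡ 20 (mod 23). Verify: 15 × 20 = 300 ≡ 1 (mod 23)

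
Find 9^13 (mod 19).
By repeated squaring (mod 19): 9^{1}≡9, 9^{2}≡5, 9^{4}≡6, 9^{8}≡17. Then 9^{13} = 9^{8+4+1} ≡ 17 × 6 × 9 ≡ 6 (mod 19)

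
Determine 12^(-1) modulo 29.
Since 29 is prime, by Fermat 12^(-1) ≡ 12^{27} ≡ 17 (mod 29). Verify: 12 × 17 = 204 ≡ 1 (mod 29)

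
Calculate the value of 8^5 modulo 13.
By repeated squaring (mod 13): 8^{1}≡8, 8^{2}≡12, 8^{4}≡1. Then 8^{5} = 8^{4+1} ≡ 1 × 8 ≡ 8 (mod 13)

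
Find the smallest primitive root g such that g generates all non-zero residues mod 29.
g = 2. Powers: [2, 4, 8, 16, 3, 6, 12, 24, ...] generates all 28 non-zero residues.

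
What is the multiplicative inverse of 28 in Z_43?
Since 43 is prime, by Fermat 28^(-1) ≡ 28^{41} ≡ 20 mod 43. Verify: 28 × 20 = 560 ≡ 1 mod 43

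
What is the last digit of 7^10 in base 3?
Using Fermat: 7^{2} ≡ 1 (mod 3). 10 ≡ 0 (mod 2). So 7^{10} ≡ 7^{0} ≡ 1 (mod 3)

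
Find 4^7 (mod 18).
By repeated squaring (mod 18): 4^{1}≡4, 4^{2}≡16, 4^{4}≡4. Then 4^{7} = 4^{4+2+1} ≡ 4 × 16 × 4 ≡ 4 (mod 18)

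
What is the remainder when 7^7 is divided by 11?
By repeated squaring (mod 11): 7^{1}≡7, 7^{2}≡5, 7^{4}≡3. Then 7^{7} = 7^{4+2+1} ≡ 3 × 5 × 7 ≡ 6 (mod 11)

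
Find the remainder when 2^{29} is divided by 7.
By Fermat: 2^{6} ≡ 1 mod 7. 29 = 4×6 + 5. So 2^{29} ≡ 2^{5} ≡ 4 mod 7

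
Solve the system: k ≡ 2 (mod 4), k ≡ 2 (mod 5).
M = 4 × 5 = 20. M₁ = 5, y₁ ≡ 1 (mod 4). M₂ = 4, y₂ ≡ 4 (mod 5). k = 2×5×1 + 2×4×4 ≡ 2 (mod 20)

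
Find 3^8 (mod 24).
By repeated squaring (mod 24): 3^{1}≡3, 3^{2}≡9, 3^{4}≡9, 3^{8}≡9. So 3^{8} ≡ 9 (mod 24)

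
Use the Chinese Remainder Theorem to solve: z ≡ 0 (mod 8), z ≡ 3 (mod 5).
M = 8 × 5 = 40. M₁ = 5, y₁ ≡ 5 (mod 8). M₂ = 8, y₂ ≡ 2 (mod 5). z = 0×5×5 + 3×8×2 ≡ 8 (mod 40)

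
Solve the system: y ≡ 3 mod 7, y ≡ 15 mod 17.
M = 7 × 17 = 119. M₁ = 17, y₁ ≡ 5 mod 7. M₂ = 7, y₂ ≡ 5 mod 17. y = 3×17×5 + 15×7×5 ≡ 66 mod 119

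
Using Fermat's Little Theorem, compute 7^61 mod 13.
By Fermat: 7^{12} ≡ 1 (mod 13). 61 = 5×12 + 1. So 7^{61} ≡ 7^{1} ≡ 7 (mod 13)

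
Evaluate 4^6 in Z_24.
By repeated squaring mod 24: 4^{1}≡4, 4^{2}≡16, 4^{4}≡16. Then 4^{6} = 4^{4+2} ≡ 16 × 16 ≡ 16 mod 24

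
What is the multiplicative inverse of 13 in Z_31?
Since 31 is prime, by Fermat 13^(-1) ≡ 13^{29} ≡ 12 mod 31. Verify: 13 × 12 = 156 ≡ 1 mod 31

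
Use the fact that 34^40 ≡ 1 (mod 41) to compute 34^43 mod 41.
By Fermat: 34^{40} ≡ 1 (mod 41). So 34^{43} = 34^{40} · 34^{3} ≡ 34^{3} ≡ 26 (mod 41)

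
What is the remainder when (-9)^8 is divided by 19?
By repeated squaring (mod 19): (-9)^{1}≡10, (-9)^{2}≡5, (-9)^{4}≡6, (-9)^{8}≡17. So (-9)^{8} ≡ 17 (mod 19)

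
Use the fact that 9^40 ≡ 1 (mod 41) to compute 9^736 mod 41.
By Fermat: 9^{40} ≡ 1 (mod 41). 736 ≡ 16 (mod 40). So 9^{736} ≡ 9^{16} ≡ 1 (mod 41)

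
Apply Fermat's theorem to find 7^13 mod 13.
By Fermat: 7^{12} ≡ 1 mod 13. So 7^{13} = 7^{12} · 7^{1} ≡ 7^{1} ≡ 7 mod 13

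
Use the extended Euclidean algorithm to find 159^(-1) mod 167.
Extended GCD: 159(-21) + 167(20) = 1. So 159^(-1) ≡ -21 ≡ 146 mod 167. Verify: 159 × 146 = 23214 ≡ 1 mod 167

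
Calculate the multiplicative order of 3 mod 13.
Powers of 3 mod 13: 3^1≡3, 3^2≡9, 3^3≡1. Order = 3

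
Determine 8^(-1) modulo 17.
Since 17 is prime, by Fermat 8^(-1) ≡ 8^{15} ≡ 15 mod 17. Verify: 8 × 15 = 120 ≡ 1 mod 17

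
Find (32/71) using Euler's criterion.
(32/71) = 32^{35} mod 71 = 1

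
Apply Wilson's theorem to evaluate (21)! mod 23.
(22)! = (21)! × (22) ≡ -1 mod 23. So (21)! ≡ -1 × (22)^(-1) ≡ (-1)×(-1) = 1 mod 23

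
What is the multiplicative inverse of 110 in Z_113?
Since 113 is prime, by Fermat 110^(-1) ≡ 110^{111} ≡ 75 (mod 113). Verify: 110 × 75 = 8250 ≡ 1 (mod 113)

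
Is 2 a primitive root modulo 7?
2^{3} ≡ 1 mod 7 and 3 < 6, so ord_7(2) = 3 ≠ 6 and 2 is not a primitive root.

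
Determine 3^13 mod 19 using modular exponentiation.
By repeated squaring mod 19: 3^{1}≡3, 3^{2}≡9, 3^{4}≡5, 3^{8}≡6. Then 3^{13} = 3^{8+4+1} ≡ 6 × 5 × 3 ≡ 14 mod 19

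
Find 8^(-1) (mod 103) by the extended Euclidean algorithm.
Extended GCD: 8(13) + 103(-1) = 1. So 8^(-1) ≡ 13 (mod 103). Verify: 8 × 13 = 104 ≡ 1 (mod 103)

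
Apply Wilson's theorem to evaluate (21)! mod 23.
(22)! = (21)! × (22) ≡ -1 (mod 23). So (21)! ≡ -1 × (22)^(-1) ≡ (-1)×(-1) = 1 (mod 23)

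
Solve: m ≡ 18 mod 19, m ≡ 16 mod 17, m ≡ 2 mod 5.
M = 19 × 17 × 5 = 1615. M₁ = 85, y₁ ≡ 17 mod 19. M₂ = 95, y₂ ≡ 12 mod 17. M₃ = 323, y₃ ≡ 2 mod 5. m = 18×85×17 + 16×95×12 + 2×323×2 ≡ 322 mod 1615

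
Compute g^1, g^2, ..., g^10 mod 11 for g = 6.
6^1, 6^2, ..., 6^{10} mod 11: [6, 3, 7, 9, 10, 5, 8, 4, 2, 1]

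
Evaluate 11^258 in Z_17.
Using Fermat: 11^{16} ≡ 1 (mod 17). 258 ≡ 2 (mod 16). So 11^{258} ≡ 11^{2} ≡ 2 (mod 17)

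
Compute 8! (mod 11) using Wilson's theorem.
(10)! = (8)! × (9) × (10) ≡ -1 (mod 11). So (8)! ≡ -1 × [(10)(9)]^(-1) ≡ 5 (mod 11)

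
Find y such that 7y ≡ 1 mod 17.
Since 17 is prime, by Fermat 7^(-1) ≡ 7^{15} ≡ 5 mod 17. Verify: 7 × 5 = 35 ≡ 1 mod 17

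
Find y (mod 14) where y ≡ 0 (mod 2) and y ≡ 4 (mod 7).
M = 2 × 7 = 14. M₁ = 7, y₁ ≡ 1 (mod 2). M₂ = 2, y₂ ≡ 4 (mod 7). y = 0×7×1 + 4×2×4 ≡ 4 (mod 14)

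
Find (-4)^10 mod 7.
Using Fermat: (-4)^{6} ≡ 1 mod 7. 10 ≡ 4 mod 6. So (-4)^{10} ≡ (-4)^{4} ≡ 4 mod 7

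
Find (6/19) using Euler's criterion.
(6/19) = 6^{9} mod 19 = 1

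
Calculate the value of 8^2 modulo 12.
8^{2} = 64 ≡ 4 (mod 12)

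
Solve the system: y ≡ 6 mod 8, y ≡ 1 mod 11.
M = 8 × 11 = 88. M₁ = 11, y₁ ≡ 3 mod 8. M₂ = 8, y₂ ≡ 7 mod 11. y = 6×11×3 + 1×8×7 ≡ 78 mod 88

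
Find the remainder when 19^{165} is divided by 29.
By Fermat: 19^{28} ≡ 1 mod 29. 165 = 5×28 + 25. So 19^{165} ≡ 19^{25} ≡ 2 mod 29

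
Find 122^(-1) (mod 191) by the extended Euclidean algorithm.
Extended GCD: 122(-36) + 191(23) = 1. So 122^(-1) ≡ -36 ≡ 155 (mod 191). Verify: 122 × 155 = 18910 ≡ 1 (mod 191)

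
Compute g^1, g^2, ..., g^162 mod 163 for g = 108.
108^1, 108^2, ..., 108^{162} mod 163: [108, 91, 48, 131, 130, 22, 94, 46, 78, 111, 89, 158, 112, 34, 86, 160, 2, 53, 19, 96, 99, 97, 44, 25, 92, 156, 59, 15, 153, 61, 68, 9, 157, 4, 106, 38, 29, 35, 31, 88, 50, 21, 149, 118, 30, 143, 122, 136, 18, 151, 8, 49, 76, 58, 70, 62, 13, 100, 42, 135, 73, 60, 123, 81, 109, 36, 139, 16, 98, 152, 116, 140, 124, 26, 37, 84, 107, 146, 120, 83, 162, 55, 72, 115, 32, 33, 141, 69, 117, 85, 52, 74, 5, 51, 129, 77, 3, 161, 110, 144, 67, 64, 66, 119, 138, 71, 7, 104, 148, 10, 102, 95, 154, 6, 159, 57, 125, 134, 128, 132, 75, 113, 142, 14, 45, 133, 20, 41, 27, 145, 12, 155, 114, 87, 105, 93, 101, 150, 63, 121, 28, 90, 103, 40, 82, 54, 127, 24, 147, 65, 11, 47, 23, 39, 137, 126, 79, 56, 17, 43, 80, 1]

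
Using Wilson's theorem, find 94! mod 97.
(96)! = (94)! × (95) × (96) ≡ -1 (mod 97). So (94)! ≡ -1 × [(96)(95)]^(-1) ≡ 48 (mod 97)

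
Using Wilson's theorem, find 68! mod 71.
(70)! = (68)! × (69) × (70) ≡ -1 mod 71. So (68)! ≡ -1 × [(70)(69)]^(-1) ≡ 35 mod 71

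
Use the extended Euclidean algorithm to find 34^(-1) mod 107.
Extended GCD: 34(-22) + 107(7) = 1. So 34^(-1) ≡ -22 ≡ 85 mod 107. Verify: 34 × 85 = 2890 ≡ 1 mod 107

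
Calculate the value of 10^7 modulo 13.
By repeated squaring (mod 13): 10^{1}≡10, 10^{2}≡9, 10^{4}≡3. Then 10^{7} = 10^{4+2+1} ≡ 3 × 9 × 10 ≡ 10 (mod 13)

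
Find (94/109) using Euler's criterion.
(94/109) = 94^{54} mod 109 = 1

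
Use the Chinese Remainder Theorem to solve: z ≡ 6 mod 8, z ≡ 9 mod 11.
M = 8 × 11 = 88. M₁ = 11, y₁ ≡ 3 mod 8. M₂ = 8, y₂ ≡ 7 mod 11. z = 6×11×3 + 9×8×7 ≡ 86 mod 88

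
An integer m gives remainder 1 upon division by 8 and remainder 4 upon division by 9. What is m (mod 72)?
M = 8 × 9 = 72. M₁ = 9, y₁ ≡ 1 (mod 8). M₂ = 8, y₂ ≡ 8 (mod 9). m = 1×9×1 + 4×8×8 ≡ 49 (mod 72)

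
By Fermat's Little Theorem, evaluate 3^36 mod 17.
By Fermat: 3^{16} ≡ 1 mod 17. 36 = 2×16 + 4. So 3^{36} ≡ 3^{4} ≡ 13 mod 17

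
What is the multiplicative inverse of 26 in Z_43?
Since 43 is prime, by Fermat 26^(-1) ≡ 26^{41} ≡ 5 (mod 43). Verify: 26 × 5 = 130 ≡ 1 (mod 43)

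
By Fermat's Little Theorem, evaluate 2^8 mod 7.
By Fermat: 2^{6} ≡ 1 mod 7. So 2^{8} = 2^{6} · 2^{2} ≡ 2^{2} ≡ 4 mod 7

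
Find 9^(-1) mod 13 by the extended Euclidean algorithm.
Extended GCD: 9(3) + 13(-2) = 1. So 9^(-1) ≡ 3 mod 13. Verify: 9 × 3 = 27 ≡ 1 mod 13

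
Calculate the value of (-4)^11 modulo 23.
By repeated squaring mod 23: (-4)^{1}≡19, (-4)^{2}≡16, (-4)^{4}≡3, (-4)^{8}≡9. Then (-4)^{11} = (-4)^{8+2+1} ≡ 9 × 16 × 19 ≡ 22 mod 23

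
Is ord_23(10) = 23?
Powers of 10 mod 23: 10^1≡10, 10^2≡8, 10^3≡11, 10^4≡18, 10^5≡19, 10^6≡6, 10^7≡14, 10^8≡2, 10^9≡20, 10^10≡16, 10^11≡22, 10^12≡13, 10^13≡15, 10^14≡12, 10^15≡5, 10^16≡4, 10^17≡17, 10^18≡9, 10^19≡21, 10^20≡3, 10^21≡7, 10^22≡1. Already 10^22≡1, so the order is 22 < 23. No, the actual order is 22.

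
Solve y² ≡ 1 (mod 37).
The square roots of 1 mod 37 are 1 and 36. Verify: 1² = 1 ≡ 1 (mod 37)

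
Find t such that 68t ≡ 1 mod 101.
Since 101 is prime, by Fermat 68^(-1) ≡ 68^{99} ≡ 52 mod 101. Verify: 68 × 52 = 3536 ≡ 1 mod 101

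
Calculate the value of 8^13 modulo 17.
By repeated squaring (mod 17): 8^{1}≡8, 8^{2}≡13, 8^{4}≡16, 8^{8}≡1. Then 8^{13} = 8^{8+4+1} ≡ 1 × 16 × 8 ≡ 9 (mod 17)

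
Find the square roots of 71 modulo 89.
The square roots of 71 mod 89 are 31 and 58. Verify: 31² = 961 ≡ 71 (mod 89)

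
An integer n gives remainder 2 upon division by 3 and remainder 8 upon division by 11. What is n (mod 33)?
M = 3 × 11 = 33. M₁ = 11, y₁ ≡ 2 (mod 3). M₂ = 3, y₂ ≡ 4 (mod 11). n = 2×11×2 + 8×3×4 ≡ 8 (mod 33)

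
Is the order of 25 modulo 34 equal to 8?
Powers of 25 mod 34: 25^1≡25, 25^2≡13, 25^3≡19, 25^4≡33, 25^5≡9, 25^6≡21, 25^7≡15, 25^8≡1. First k with 25^k≡1 is k=8. Yes, ord_34(25) = 8.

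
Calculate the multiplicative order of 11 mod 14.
Powers of 11 mod 14: 11^1≡11, 11^2≡9, 11^3≡1. Order = 3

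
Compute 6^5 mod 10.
By repeated squaring mod 10: 6^{1}≡6, 6^{2}≡6, 6^{4}≡6. Then 6^{5} = 6^{4+1} ≡ 6 × 6 ≡ 6 mod 10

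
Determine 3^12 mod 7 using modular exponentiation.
Using Fermat: 3^{6} ≡ 1 mod 7. 12 ≡ 0 mod 6. So 3^{12} ≡ 3^{0} ≡ 1 mod 7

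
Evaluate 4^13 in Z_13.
Using Fermat: 4^{12} ≡ 1 (mod 13). 13 ≡ 1 (mod 12). So 4^{13} ≡ 4^{1} ≡ 4 (mod 13)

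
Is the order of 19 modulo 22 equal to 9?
Powers of 19 mod 22: 19^1≡19, 19^2≡9, 19^3≡17, 19^4≡15, 19^5≡21, 19^6≡3, 19^7≡13, 19^8≡5, 19^9≡7, 19^10≡1. 19^9≡7≢1, so ord ≠ 9. No, the actual order is 10.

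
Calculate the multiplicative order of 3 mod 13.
Powers of 3 mod 13: 3^1≡3, 3^2≡9, 3^3≡1. ord_13(3) = 3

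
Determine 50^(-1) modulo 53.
Since 53 is prime, by Fermat 50^(-1) ≡ 50^{51} ≡ 35 mod 53. Verify: 50 × 35 = 1750 ≡ 1 mod 53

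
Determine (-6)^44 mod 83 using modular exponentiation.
By repeated squaring (mod 83): (-6)^{1}≡77, (-6)^{2}≡36, (-6)^{4}≡51, (-6)^{8}≡28, (-6)^{16}≡37, (-6)^{32}≡41. Then (-6)^{44} = (-6)^{32+8+4} ≡ 41 × 28 × 51 ≡ 33 (mod 83)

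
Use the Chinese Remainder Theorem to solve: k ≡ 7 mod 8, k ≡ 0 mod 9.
M = 8 × 9 = 72. M₁ = 9, y₁ ≡ 1 mod 8. M₂ = 8, y₂ ≡ 8 mod 9. k = 7×9×1 + 0×8×8 ≡ 63 mod 72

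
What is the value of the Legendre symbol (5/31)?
(5/31) = 5^{15} mod 31 = 1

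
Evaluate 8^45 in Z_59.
By repeated squaring (mod 59): 8^{1}≡8, 8^{2}≡5, 8^{4}≡25, 8^{8}≡35, 8^{16}≡45, 8^{32}≡19. Then 8^{45} = 8^{32+8+4+1} ≡ 19 × 35 × 25 × 8 ≡ 14 (mod 59)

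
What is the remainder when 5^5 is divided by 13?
By repeated squaring (mod 13): 5^{1}≡5, 5^{2}≡12, 5^{4}≡1. Then 5^{5} = 5^{4+1} ≡ 1 × 5 ≡ 5 (mod 13)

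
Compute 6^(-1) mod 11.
Since 11 is prime, by Fermat 6^(-1) ≡ 6^{9} ≡ 2 mod 11. Verify: 6 × 2 = 12 ≡ 1 mod 11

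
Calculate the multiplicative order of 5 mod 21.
Powers of 5 mod 21: 5^1≡5, 5^2≡4, 5^3≡20, 5^4≡16, 5^5≡17, 5^6≡1. ord_21(5) = 6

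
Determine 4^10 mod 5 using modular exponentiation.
Using Fermat: 4^{4} ≡ 1 mod 5. 10 ≡ 2 mod 4. So 4^{10} ≡ 4^{2} ≡ 1 mod 5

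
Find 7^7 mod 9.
By repeated squaring mod 9: 7^{1}≡7, 7^{2}≡4, 7^{4}≡7. Then 7^{7} = 7^{4+2+1} ≡ 7 × 4 × 7 ≡ 7 mod 9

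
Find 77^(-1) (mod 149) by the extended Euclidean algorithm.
Extended GCD: 77(60) + 149(-31) = 1. So 77^(-1) ≡ 60 (mod 149). Verify: 77 × 60 = 4620 ≡ 1 (mod 149)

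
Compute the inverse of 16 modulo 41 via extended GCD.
Extended GCD: 16(18) + 41(-7) = 1. So 16^(-1) ≡ 18 (mod 41). Verify: 16 × 18 = 288 ≡ 1 (mod 41)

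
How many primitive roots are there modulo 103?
A prime p has φ(p-1) primitive roots; here φ(102) = 32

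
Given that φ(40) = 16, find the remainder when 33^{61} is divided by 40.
By Euler: 33^{16} ≡ 1 mod 40 since gcd(33, 40) = 1. 61 = 3×16 + 13. So 33^{61} ≡ 33^{13} ≡ 33 mod 40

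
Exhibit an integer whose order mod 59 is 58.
2 has order 58 mod 59 since 2^{58} ≡ 1 mod 59 and no smaller power works.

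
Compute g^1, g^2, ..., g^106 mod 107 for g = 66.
66^1, 66^2, ..., 66^{106} mod 107: [66, 76, 94, 105, 82, 62, 26, 4, 50, 90, 55, 99, 7, 34, 104, 16, 93, 39, 6, 75, 28, 29, 95, 64, 51, 49, 24, 86, 5, 9, 59, 42, 97, 89, 96, 23, 20, 36, 22, 61, 67, 35, 63, 92, 80, 37, 88, 30, 54, 33, 38, 47, 106, 41, 31, 13, 2, 25, 45, 81, 103, 57, 17, 52, 8, 100, 73, 3, 91, 14, 68, 101, 32, 79, 78, 12, 43, 56, 58, 83, 21, 102, 98, 48, 65, 10, 18, 11, 84, 87, 71, 85, 46, 40, 72, 44, 15, 27, 70, 19, 77, 53, 74, 69, 60, 1]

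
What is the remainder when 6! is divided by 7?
By Wilson's theorem, (6)! ≡ -1 ≡ 6 mod 7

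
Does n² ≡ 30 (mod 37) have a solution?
By Euler's criterion: 30^{18} ≡ 1 (mod 37). Since this equals 1, 30 is a QR.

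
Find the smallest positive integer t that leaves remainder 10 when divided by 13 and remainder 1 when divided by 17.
M = 13 × 17 = 221. M₁ = 17, y₁ ≡ 10 (mod 13). M₂ = 13, y₂ ≡ 4 (mod 17). t = 10×17×10 + 1×13×4 ≡ 205 (mod 221)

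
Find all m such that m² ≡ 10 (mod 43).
The square roots of 10 mod 43 are 15 and 28. Verify: 15² = 225 ≡ 10 (mod 43)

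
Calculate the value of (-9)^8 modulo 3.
By repeated squaring (mod 3): (-9)^{1}≡0, (-9)^{2}≡0, (-9)^{4}≡0, (-9)^{8}≡0. So (-9)^{8} ≡ 0 (mod 3)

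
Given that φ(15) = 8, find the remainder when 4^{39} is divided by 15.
By Euler: 4^{8} ≡ 1 mod 15 since gcd(4, 15) = 1. 39 = 4×8 + 7. So 4^{39} ≡ 4^{7} ≡ 4 mod 15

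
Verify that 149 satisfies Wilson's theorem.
(148)! mod 149 = 148. Since this equals -1 mod 149, Wilson confirms 149 is prime.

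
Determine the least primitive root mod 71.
g = 7. Powers: [7, 49, 59, 58, 51, 2, 14, 27, 47, ...] generates all 70 non-zero residues.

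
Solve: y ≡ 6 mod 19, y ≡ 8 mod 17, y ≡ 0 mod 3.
M = 19 × 17 × 3 = 969. M₁ = 51, y₁ ≡ 3 mod 19. M₂ = 57, y₂ ≡ 3 mod 17. M₃ = 323, y₃ ≡ 2 mod 3. y = 6×51×3 + 8×57×3 + 0×323×2 ≡ 348 mod 969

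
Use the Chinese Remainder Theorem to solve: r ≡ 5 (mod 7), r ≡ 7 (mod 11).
M = 7 × 11 = 77. M₁ = 11, y₁ ≡ 2 (mod 7). M₂ = 7, y₂ ≡ 8 (mod 11). r = 5×11×2 + 7×7×8 ≡ 40 (mod 77)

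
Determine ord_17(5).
Powers of 5 mod 17: 5^1≡5, 5^2≡8, 5^3≡6, 5^4≡13, 5^5≡14, 5^6≡2, 5^7≡10, 5^8≡16, 5^9≡12, 5^10≡9, 5^11≡11, 5^12≡4, 5^13≡3, 5^14≡15, 5^15≡7, 5^16≡1. So the order of 5 is 16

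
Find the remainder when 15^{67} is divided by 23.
By Fermat: 15^{22} ≡ 1 mod 23. 67 = 3×22 + 1. So 15^{67} ≡ 15^{1} ≡ 15 mod 23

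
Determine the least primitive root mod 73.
g = 5. For each prime q|72: 5^{36}≡72, 5^{24}≡8, none ≡ 1, so ord_73(5) = 72 and 5 is a primitive root.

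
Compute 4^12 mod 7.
Using Fermat: 4^{6} ≡ 1 (mod 7). 12 ≡ 0 (mod 6). So 4^{12} ≡ 4^{0} ≡ 1 (mod 7)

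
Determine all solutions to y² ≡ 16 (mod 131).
The square roots of 16 mod 131 are 4 and 127. Verify: 4² = 16 ≡ 16 (mod 131)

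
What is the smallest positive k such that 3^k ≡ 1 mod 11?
Powers of 3 mod 11: 3^1≡3, 3^2≡9, 3^3≡5, 3^4≡4, 3^5≡1. ord_11(3) = 5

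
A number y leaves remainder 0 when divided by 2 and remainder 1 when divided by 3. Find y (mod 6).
M = 2 × 3 = 6. M₁ = 3, y₁ ≡ 1 (mod 2). M₂ = 2, y₂ ≡ 2 (mod 3). y = 0×3×1 + 1×2×2 ≡ 4 (mod 6)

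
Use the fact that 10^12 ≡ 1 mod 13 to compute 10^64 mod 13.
By Fermat: 10^{12} ≡ 1 mod 13. 64 = 5×12 + 4. So 10^{64} ≡ 10^{4} ≡ 3 mod 13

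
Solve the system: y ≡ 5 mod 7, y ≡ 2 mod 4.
M = 7 × 4 = 28. M₁ = 4, y₁ ≡ 2 mod 7. M₂ = 7, y₂ ≡ 3 mod 4. y = 5×4×2 + 2×7×3 ≡ 26 mod 28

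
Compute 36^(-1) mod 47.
Since 47 is prime, by Fermat 36^(-1) ≡ 36^{45} ≡ 17 mod 47. Verify: 36 × 17 = 612 ≡ 1 mod 47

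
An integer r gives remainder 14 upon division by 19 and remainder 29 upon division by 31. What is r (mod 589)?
M = 19 × 31 = 589. M₁ = 31, y₁ ≡ 8 (mod 19). M₂ = 19, y₂ ≡ 18 (mod 31). r = 14×31×8 + 29×19×18 ≡ 432 (mod 589)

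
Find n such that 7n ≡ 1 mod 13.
Since 13 is prime, by Fermat 7^(-1) ≡ 7^{11} ≡ 2 mod 13. Verify: 7 × 2 = 14 ≡ 1 mod 13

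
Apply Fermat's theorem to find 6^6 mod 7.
By Fermat's Little Theorem, 6^{6} ≡ 1 mod 7 since 7 is prime and gcd(6, 7) = 1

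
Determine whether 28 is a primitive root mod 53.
28^{13} ≡ 1 (mod 53) and 13 < 52, so ord_53(28) = 13 ≠ 52 and 28 is not a primitive root.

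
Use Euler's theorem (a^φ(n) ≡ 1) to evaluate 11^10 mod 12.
By Euler: 11^{4} ≡ 1 mod 12 since gcd(11, 12) = 1. 10 = 2×4 + 2. So 11^{10} ≡ 11^{2} ≡ 1 mod 12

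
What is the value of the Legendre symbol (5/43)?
(5/43) = 5^{21} mod 43 = -1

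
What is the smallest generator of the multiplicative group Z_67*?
g = 2. For each prime q|66: 2^{33}≡66, 2^{22}≡37, 2^{6}≡64, none ≡ 1, so ord_67(2) = 66 and 2 is a primitive root.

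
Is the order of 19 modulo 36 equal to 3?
Powers of 19 mod 36: 19^1≡19, 19^2≡1. Already 19^2≡1, so the order is 2 < 3. No, the actual order is 2.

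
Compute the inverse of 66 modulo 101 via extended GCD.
Extended GCD: 66(-26) + 101(17) = 1. So 66^(-1) ≡ -26 ≡ 75 mod 101. Verify: 66 × 75 = 4950 ≡ 1 mod 101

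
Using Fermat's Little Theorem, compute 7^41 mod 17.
By Fermat: 7^{16} ≡ 1 (mod 17). 41 = 2×16 + 9. So 7^{41} ≡ 7^{9} ≡ 10 (mod 17)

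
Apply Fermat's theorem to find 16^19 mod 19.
By Fermat: 16^{18} ≡ 1 mod 19. So 16^{19} = 16^{18} · 16^{1} ≡ 16^{1} ≡ 16 mod 19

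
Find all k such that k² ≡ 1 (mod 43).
The square roots of 1 mod 43 are 1 and 42. Verify: 1² = 1 ≡ 1 (mod 43)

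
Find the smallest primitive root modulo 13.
g = 2. For each prime q|12: 2^{6}≡12, 2^{4}≡3, none ≡ 1, so ord_13(2) = 12 and 2 is a primitive root.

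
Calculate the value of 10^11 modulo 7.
Using Fermat: 10^{6} ≡ 1 mod 7. 11 ≡ 5 mod 6. So 10^{11} ≡ 10^{5} ≡ 5 mod 7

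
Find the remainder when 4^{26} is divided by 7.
By Fermat: 4^{6} ≡ 1 (mod 7). 26 = 4×6 + 2. So 4^{26} ≡ 4^{2} ≡ 2 (mod 7)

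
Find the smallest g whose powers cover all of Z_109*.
g = 6. Powers: [6, 36, 107, 97, 37, 4, 24, 35, ...] generates all 108 non-zero residues.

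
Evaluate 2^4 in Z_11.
2^{4} = 16 ≡ 5 mod 11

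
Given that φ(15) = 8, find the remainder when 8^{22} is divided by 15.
By Euler: 8^{8} ≡ 1 (mod 15) since gcd(8, 15) = 1. 22 = 2×8 + 6. So 8^{22} ≡ 8^{6} ≡ 4 (mod 15)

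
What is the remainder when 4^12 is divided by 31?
By repeated squaring mod 31: 4^{1}≡4, 4^{2}≡16, 4^{4}≡8, 4^{8}≡2. Then 4^{12} = 4^{8+4} ≡ 2 × 8 ≡ 16 mod 31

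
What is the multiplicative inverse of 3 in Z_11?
Since 11 is prime, by Fermat 3^(-1) ≡ 3^{9} ≡ 4 (mod 11). Verify: 3 × 4 = 12 ≡ 1 (mod 11)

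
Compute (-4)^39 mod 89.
By repeated squaring (mod 89): (-4)^{1}≡85, (-4)^{2}≡16, (-4)^{4}≡78, (-4)^{8}≡32, (-4)^{16}≡45, (-4)^{32}≡67. Then (-4)^{39} = (-4)^{32+4+2+1} ≡ 67 × 78 × 16 × 85 ≡ 87 (mod 89)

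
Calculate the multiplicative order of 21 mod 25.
Powers of 21 mod 25: 21^1≡21, 21^2≡16, 21^3≡11, 21^4≡6, 21^5≡1. ord_25(21) = 5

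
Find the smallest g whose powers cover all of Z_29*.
g = 2. Powers: [2, 4, 8, 16, 3, 6, 12, ...] generates all 28 non-zero residues.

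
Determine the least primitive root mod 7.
g = 3. For each prime q|6: 3^{3}≡6, 3^{2}≡2, none ≡ 1, so ord_7(3) = 6 and 3 is a primitive root.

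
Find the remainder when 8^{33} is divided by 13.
By Fermat: 8^{12} ≡ 1 mod 13. 33 = 2×12 + 9. So 8^{33} ≡ 8^{9} ≡ 8 mod 13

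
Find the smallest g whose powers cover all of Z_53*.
g = 2. For each prime q|52: 2^{26}≡52, 2^{4}≡16, none ≡ 1, so ord_53(2) = 52 and 2 is a primitive root.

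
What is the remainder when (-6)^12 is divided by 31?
By repeated squaring (mod 31): (-6)^{1}≡25, (-6)^{2}≡5, (-6)^{4}≡25, (-6)^{8}≡5. Then (-6)^{12} = (-6)^{8+4} ≡ 5 × 25 ≡ 1 (mod 31)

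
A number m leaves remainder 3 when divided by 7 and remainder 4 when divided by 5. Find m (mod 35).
M = 7 × 5 = 35. M₁ = 5, y₁ ≡ 3 (mod 7). M₂ = 7, y₂ ≡ 3 (mod 5). m = 3×5×3 + 4×7×3 ≡ 24 (mod 35)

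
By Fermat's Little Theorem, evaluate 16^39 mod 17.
By Fermat: 16^{16} ≡ 1 mod 17. 39 = 2×16 + 7. So 16^{39} ≡ 16^{7} ≡ 16 mod 17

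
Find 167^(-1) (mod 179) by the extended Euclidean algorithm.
Extended GCD: 167(-15) + 179(14) = 1. So 167^(-1) ≡ -15 ≡ 164 (mod 179). Verify: 167 × 164 = 27388 ≡ 1 (mod 179)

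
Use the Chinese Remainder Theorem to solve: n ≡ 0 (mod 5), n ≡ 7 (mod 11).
M = 5 × 11 = 55. M₁ = 11, y₁ ≡ 1 (mod 5). M₂ = 5, y₂ ≡ 9 (mod 11). n = 0×11×1 + 7×5×9 ≡ 40 (mod 55)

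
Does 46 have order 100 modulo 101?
ord_101(46) divides 100. For each prime q|100: 46^{50}≡100, 46^{20}≡36, none ≡ 1. So 46 has order 100 and is a primitive root mod 101.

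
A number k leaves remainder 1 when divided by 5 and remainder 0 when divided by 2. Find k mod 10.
M = 5 × 2 = 10. M₁ = 2, y₁ ≡ 3 mod 5. M₂ = 5, y₂ ≡ 1 mod 2. k = 1×2×3 + 0×5×1 ≡ 6 mod 10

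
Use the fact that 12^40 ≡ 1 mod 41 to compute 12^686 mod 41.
By Fermat: 12^{40} ≡ 1 mod 41. 686 ≡ 6 mod 40. So 12^{686} ≡ 12^{6} ≡ 36 mod 41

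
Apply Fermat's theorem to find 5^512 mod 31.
By Fermat: 5^{30} ≡ 1 mod 31. 512 ≡ 2 mod 30. So 5^{512} ≡ 5^{2} ≡ 25 mod 31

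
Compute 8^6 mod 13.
By repeated squaring (mod 13): 8^{1}≡8, 8^{2}≡12, 8^{4}≡1. Then 8^{6} = 8^{4+2} ≡ 1 × 12 ≡ 12 (mod 13)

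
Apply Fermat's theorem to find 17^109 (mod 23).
By Fermat: 17^{22} ≡ 1 (mod 23). 109 = 4×22 + 21. So 17^{109} ≡ 17^{21} ≡ 19 (mod 23)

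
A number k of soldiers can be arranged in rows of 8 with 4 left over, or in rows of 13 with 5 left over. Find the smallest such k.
M = 8 × 13 = 104. M₁ = 13, y₁ ≡ 5 (mod 8). M₂ = 8, y₂ ≡ 5 (mod 13). k = 4×13×5 + 5×8×5 ≡ 44 (mod 104)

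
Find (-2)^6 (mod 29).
By repeated squaring (mod 29): (-2)^{1}≡27, (-2)^{2}≡4, (-2)^{4}≡16. Then (-2)^{6} = (-2)^{4+2} ≡ 16 × 4 ≡ 6 (mod 29)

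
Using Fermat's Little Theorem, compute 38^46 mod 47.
By Fermat's Little Theorem, 38^{46} ≡ 1 (mod 47) since 47 is prime and gcd(38, 47) = 1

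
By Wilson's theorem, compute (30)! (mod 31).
By Wilson's theorem, (30)! ≡ -1 ≡ 30 (mod 31)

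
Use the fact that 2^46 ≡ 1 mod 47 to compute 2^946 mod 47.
By Fermat: 2^{46} ≡ 1 mod 47. 946 ≡ 26 mod 46. So 2^{946} ≡ 2^{26} ≡ 8 mod 47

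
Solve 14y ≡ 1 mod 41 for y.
Since 41 is prime, by Fermat 14^(-1) ≡ 14^{39} ≡ 3 mod 41. Verify: 14 × 3 = 42 ≡ 1 mod 41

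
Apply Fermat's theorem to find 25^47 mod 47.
By Fermat: 25^{46} ≡ 1 mod 47. So 25^{47} = 25^{46} · 25^{1} ≡ 25^{1} ≡ 25 mod 47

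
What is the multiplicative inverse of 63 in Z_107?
Since 107 is prime, by Fermat 63^(-1) ≡ 63^{105} ≡ 17 (mod 107). Verify: 63 × 17 = 1071 ≡ 1 (mod 107)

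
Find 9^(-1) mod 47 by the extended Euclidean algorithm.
Extended GCD: 9(21) + 47(-4) = 1. So 9^(-1) ≡ 21 mod 47. Verify: 9 × 21 = 189 ≡ 1 mod 47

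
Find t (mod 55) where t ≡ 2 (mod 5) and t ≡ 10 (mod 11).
M = 5 × 11 = 55. M₁ = 11, y₁ ≡ 1 (mod 5). M₂ = 5, y₂ ≡ 9 (mod 11). t = 2×11×1 + 10×5×9 ≡ 32 (mod 55)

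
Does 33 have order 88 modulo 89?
ord_89(33) divides 88. For each prime q|88: 33^{44}≡88, 33^{8}≡16, none ≡ 1. So 33 has order 88 and is a primitive root mod 89.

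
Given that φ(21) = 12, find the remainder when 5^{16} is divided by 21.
By Euler: 5^{12} ≡ 1 (mod 21) since gcd(5, 21) = 1. 16 = 1×12 + 4. So 5^{16} ≡ 5^{4} ≡ 16 (mod 21)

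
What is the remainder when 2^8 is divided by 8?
By repeated squaring mod 8: 2^{1}≡2, 2^{2}≡4, 2^{4}≡0, 2^{8}≡0. So 2^{8} ≡ 0 mod 8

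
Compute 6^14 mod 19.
By repeated squaring mod 19: 6^{1}≡6, 6^{2}≡17, 6^{4}≡4, 6^{8}≡16. Then 6^{14} = 6^{8+4+2} ≡ 16 × 4 × 17 ≡ 5 mod 19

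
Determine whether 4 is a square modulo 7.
By Euler's criterion: 4^{3} ≡ 1 mod 7. Since this equals 1, 4 is a QR.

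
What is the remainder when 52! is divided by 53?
By Wilson's theorem, (52)! ≡ -1 ≡ 52 mod 53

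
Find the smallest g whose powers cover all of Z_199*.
g = 3. For each prime q|198: 3^{99}≡198, 3^{66}≡106, 3^{18}≡125, none ≡ 1, so ord_199(3) = 198 and 3 is a primitive root.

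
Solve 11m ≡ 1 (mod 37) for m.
Since 37 is prime, by Fermat 11^(-1) ≡ 11^{35} ≡ 27 (mod 37). Verify: 11 × 27 = 297 ≡ 1 (mod 37)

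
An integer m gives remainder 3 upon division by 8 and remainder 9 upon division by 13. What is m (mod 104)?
M = 8 × 13 = 104. M₁ = 13, y₁ ≡ 5 (mod 8). M₂ = 8, y₂ ≡ 5 (mod 13). m = 3×13×5 + 9×8×5 ≡ 35 (mod 104)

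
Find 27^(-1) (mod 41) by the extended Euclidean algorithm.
Extended GCD: 27(-3) + 41(2) = 1. So 27^(-1) ≡ -3 ≡ 38 (mod 41). Verify: 27 × 38 = 1026 ≡ 1 (mod 41)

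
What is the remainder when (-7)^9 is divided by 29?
By repeated squaring (mod 29): (-7)^{1}≡22, (-7)^{2}≡20, (-7)^{4}≡23, (-7)^{8}≡7. Then (-7)^{9} = (-7)^{8+1} ≡ 7 × 22 ≡ 9 (mod 29)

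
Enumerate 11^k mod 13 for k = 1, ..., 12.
11^1, 11^2, ..., 11^{12} mod 13: [11, 4, 5, 3, 7, 12, 2, 9, 8, 10, 6, 1]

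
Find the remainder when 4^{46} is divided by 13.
By Fermat: 4^{12} ≡ 1 (mod 13). 46 = 3×12 + 10. So 4^{46} ≡ 4^{10} ≡ 9 (mod 13)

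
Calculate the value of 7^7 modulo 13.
By repeated squaring mod 13: 7^{1}≡7, 7^{2}≡10, 7^{4}≡9. Then 7^{7} = 7^{4+2+1} ≡ 9 × 10 × 7 ≡ 6 mod 13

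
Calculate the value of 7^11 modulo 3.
Using Fermat: 7^{2} ≡ 1 (mod 3). 11 ≡ 1 (mod 2). So 7^{11} ≡ 7^{1} ≡ 1 (mod 3)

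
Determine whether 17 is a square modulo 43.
By Euler's criterion: 17^{21} ≡ 1 (mod 43). Since this equals 1, 17 is a QR.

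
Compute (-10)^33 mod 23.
Using Fermat: (-10)^{22} ≡ 1 mod 23. 33 ≡ 11 mod 22. So (-10)^{33} ≡ (-10)^{11} ≡ 1 mod 23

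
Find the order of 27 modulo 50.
Powers of 27 mod 50: 27^1≡27, 27^2≡29, 27^3≡33, 27^4≡41, 27^5≡7, 27^6≡39, 27^7≡3, 27^8≡31, 27^9≡37, 27^10≡49, 27^11≡23, 27^12≡21, 27^13≡17, 27^14≡9, 27^15≡43, 27^16≡11, 27^17≡47, 27^18≡19, 27^19≡13, 27^20≡1. Order = 20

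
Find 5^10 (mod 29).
By repeated squaring (mod 29): 5^{1}≡5, 5^{2}≡25, 5^{4}≡16, 5^{8}≡24. Then 5^{10} = 5^{8+2} ≡ 24 × 25 ≡ 20 (mod 29)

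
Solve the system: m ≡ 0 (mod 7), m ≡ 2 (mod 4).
M = 7 × 4 = 28. M₁ = 4, y₁ ≡ 2 (mod 7). M₂ = 7, y₂ ≡ 3 (mod 4). m = 0×4×2 + 2×7×3 ≡ 14 (mod 28)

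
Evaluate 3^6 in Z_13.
By repeated squaring (mod 13): 3^{1}≡3, 3^{2}≡9, 3^{4}≡3. Then 3^{6} = 3^{4+2} ≡ 3 × 9 ≡ 1 (mod 13)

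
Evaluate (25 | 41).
(25/41) = 25^{20} mod 41 = 1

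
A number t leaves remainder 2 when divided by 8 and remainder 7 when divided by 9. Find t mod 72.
M = 8 × 9 = 72. M₁ = 9, y₁ ≡ 1 mod 8. M₂ = 8, y₂ ≡ 8 mod 9. t = 2×9×1 + 7×8×8 ≡ 34 mod 72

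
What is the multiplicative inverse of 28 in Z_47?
Since 47 is prime, by Fermat 28^(-1) ≡ 28^{45} ≡ 42 mod 47. Verify: 28 × 42 = 1176 ≡ 1 mod 47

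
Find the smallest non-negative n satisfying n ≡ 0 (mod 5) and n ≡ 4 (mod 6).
M = 5 × 6 = 30. M₁ = 6, y₁ ≡ 1 (mod 5). M₂ = 5, y₂ ≡ 5 (mod 6). n = 0×6×1 + 4×5×5 ≡ 10 (mod 30)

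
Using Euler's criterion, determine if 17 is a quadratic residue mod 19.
By Euler's criterion: 17^{9} ≡ 1 mod 19. Since this equals 1, 17 is a QR.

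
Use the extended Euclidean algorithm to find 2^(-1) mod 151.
Extended GCD: 2(-75) + 151(1) = 1. So 2^(-1) ≡ -75 ≡ 76 mod 151. Verify: 2 × 76 = 152 ≡ 1 mod 151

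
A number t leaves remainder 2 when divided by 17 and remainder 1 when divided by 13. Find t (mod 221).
M = 17 × 13 = 221. M₁ = 13, y₁ ≡ 4 (mod 17). M₂ = 17, y₂ ≡ 10 (mod 13). t = 2×13×4 + 1×17×10 ≡ 53 (mod 221)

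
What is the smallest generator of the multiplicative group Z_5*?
g = 2. For each prime q|4: 2^{2}≡4, none ≡ 1, so ord_5(2) = 4 and 2 is a primitive root.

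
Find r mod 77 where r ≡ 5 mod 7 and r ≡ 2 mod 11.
M = 7 × 11 = 77. M₁ = 11, y₁ ≡ 2 mod 7. M₂ = 7, y₂ ≡ 8 mod 11. r = 5×11×2 + 2×7×8 ≡ 68 mod 77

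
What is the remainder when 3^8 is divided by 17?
By repeated squaring mod 17: 3^{1}≡3, 3^{2}≡9, 3^{4}≡13, 3^{8}≡16. So 3^{8} ≡ 16 mod 17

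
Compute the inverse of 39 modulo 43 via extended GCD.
Extended GCD: 39(-11) + 43(10) = 1. So 39^(-1) ≡ -11 ≡ 32 mod 43. Verify: 39 × 32 = 1248 ≡ 1 mod 43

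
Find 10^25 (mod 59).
By repeated squaring (mod 59): 10^{1}≡10, 10^{2}≡41, 10^{4}≡29, 10^{8}≡15, 10^{16}≡48. Then 10^{25} = 10^{16+8+1} ≡ 48 × 15 × 10 ≡ 2 (mod 59)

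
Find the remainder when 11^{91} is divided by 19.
By Fermat: 11^{18} ≡ 1 mod 19. 91 = 5×18 + 1. So 11^{91} ≡ 11^{1} ≡ 11 mod 19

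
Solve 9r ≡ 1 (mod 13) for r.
Since 13 is prime, by Fermat 9^(-1) ≡ 9^{11} ≡ 3 (mod 13). Verify: 9 × 3 = 27 ≡ 1 (mod 13)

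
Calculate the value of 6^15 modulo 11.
Using Fermat: 6^{10} ≡ 1 mod 11. 15 ≡ 5 mod 10. So 6^{15} ≡ 6^{5} ≡ 10 mod 11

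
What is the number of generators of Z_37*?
Number of primitive roots mod 37 = φ(p-1) = φ(36) = 12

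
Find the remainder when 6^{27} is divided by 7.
By Fermat: 6^{6} ≡ 1 mod 7. 27 = 4×6 + 3. So 6^{27} ≡ 6^{3} ≡ 6 mod 7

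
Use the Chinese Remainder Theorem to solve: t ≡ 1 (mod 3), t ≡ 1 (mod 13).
M = 3 × 13 = 39. M₁ = 13, y₁ ≡ 1 (mod 3). M₂ = 3, y₂ ≡ 9 (mod 13). t = 1×13×1 + 1×3×9 ≡ 1 (mod 39)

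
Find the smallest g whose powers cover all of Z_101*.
g = 2. Powers: [2, 4, 8, 16, 32, 64, 27, 54, ...] generates all 100 non-zero residues.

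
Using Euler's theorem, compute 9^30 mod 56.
By Euler: 9^{24} ≡ 1 mod 56 since gcd(9, 56) = 1. 30 = 1×24 + 6. So 9^{30} ≡ 9^{6} ≡ 1 mod 56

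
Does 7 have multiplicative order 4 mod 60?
Powers of 7 mod 60: 7^1≡7, 7^2≡49, 7^3≡43, 7^4≡1. First k with 7^k≡1 is k=4. Yes, ord_60(7) = 4.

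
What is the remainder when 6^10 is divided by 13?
By repeated squaring (mod 13): 6^{1}≡6, 6^{2}≡10, 6^{4}≡9, 6^{8}≡3. Then 6^{10} = 6^{8+2} ≡ 3 × 10 ≡ 4 (mod 13)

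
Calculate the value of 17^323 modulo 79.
Using Fermat: 17^{78} ≡ 1 (mod 79). 323 ≡ 11 (mod 78). So 17^{323} ≡ 17^{11} ≡ 41 (mod 79)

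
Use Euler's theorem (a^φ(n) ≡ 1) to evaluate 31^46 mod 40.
By Euler: 31^{16} ≡ 1 (mod 40) since gcd(31, 40) = 1. 46 = 2×16 + 14. So 31^{46} ≡ 31^{14} ≡ 1 (mod 40)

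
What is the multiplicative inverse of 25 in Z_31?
Since 31 is prime, by Fermat 25^(-1) ≡ 25^{29} ≡ 5 (mod 31). Verify: 25 × 5 = 125 ≡ 1 (mod 31)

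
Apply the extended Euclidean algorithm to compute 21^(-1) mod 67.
Extended GCD: 21(16) + 67(-5) = 1. So 21^(-1) ≡ 16 mod 67. Verify: 21 × 16 = 336 ≡ 1 mod 67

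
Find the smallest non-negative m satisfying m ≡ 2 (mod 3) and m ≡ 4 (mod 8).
M = 3 × 8 = 24. M₁ = 8, y₁ ≡ 2 (mod 3). M₂ = 3, y₂ ≡ 3 (mod 8). m = 2×8×2 + 4×3×3 ≡ 20 (mod 24)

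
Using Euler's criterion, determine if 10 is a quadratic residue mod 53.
By Euler's criterion: 10^{26} ≡ 1 mod 53. Since this equals 1, 10 is a QR.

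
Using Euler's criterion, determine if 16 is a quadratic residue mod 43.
By Euler's criterion: 16^{21} ≡ 1 (mod 43). Since this equals 1, 16 is a QR.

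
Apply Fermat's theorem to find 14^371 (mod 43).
By Fermat: 14^{42} ≡ 1 (mod 43). 371 ≡ 35 (mod 42). So 14^{371} ≡ 14^{35} ≡ 6 (mod 43)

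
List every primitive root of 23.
There are φ(22) = 10 primitive roots mod 23: {5, 7, 10, 11, 14, 15, 17, 19, 20, 21}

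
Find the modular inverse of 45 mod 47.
Since 47 is prime, by Fermat 45^(-1) ≡ 45^{45} ≡ 23 (mod 47). Verify: 45 × 23 = 1035 ≡ 1 (mod 47)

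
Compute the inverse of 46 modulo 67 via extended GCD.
Extended GCD: 46(-16) + 67(11) = 1. So 46^(-1) ≡ -16 ≡ 51 (mod 67). Verify: 46 × 51 = 2346 ≡ 1 (mod 67)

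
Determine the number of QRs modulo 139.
Exactly half the non-zero residues mod a prime are QRs: (139-1)/2 = 69.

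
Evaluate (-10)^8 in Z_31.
By repeated squaring mod 31: (-10)^{1}≡21, (-10)^{2}≡7, (-10)^{4}≡18, (-10)^{8}≡14. So (-10)^{8} ≡ 14 mod 31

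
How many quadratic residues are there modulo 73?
Exactly half the non-zero residues mod a prime are QRs: (73-1)/2 = 36.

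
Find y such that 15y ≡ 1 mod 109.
Since 109 is prime, by Fermat 15^(-1) ≡ 15^{107} ≡ 80 mod 109. Verify: 15 × 80 = 1200 ≡ 1 mod 109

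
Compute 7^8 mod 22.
By repeated squaring mod 22: 7^{1}≡7, 7^{2}≡5, 7^{4}≡3, 7^{8}≡9. So 7^{8} ≡ 9 mod 22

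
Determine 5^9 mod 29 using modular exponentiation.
By repeated squaring (mod 29): 5^{1}≡5, 5^{2}≡25, 5^{4}≡16, 5^{8}≡24. Then 5^{9} = 5^{8+1} ≡ 24 × 5 ≡ 4 (mod 29)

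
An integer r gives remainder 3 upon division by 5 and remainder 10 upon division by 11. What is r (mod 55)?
M = 5 × 11 = 55. M₁ = 11, y₁ ≡ 1 (mod 5). M₂ = 5, y₂ ≡ 9 (mod 11). r = 3×11×1 + 10×5×9 ≡ 43 (mod 55)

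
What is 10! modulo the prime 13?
(12)! = (10)! × (11) × (12) ≡ -1 mod 13. So (10)! ≡ -1 × [(12)(11)]^(-1) ≡ 6 mod 13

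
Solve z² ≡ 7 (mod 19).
The square roots of 7 mod 19 are 11 and 8. Verify: 11² = 121 ≡ 7 (mod 19)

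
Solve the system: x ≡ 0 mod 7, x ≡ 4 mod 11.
M = 7 × 11 = 77. M₁ = 11, y₁ ≡ 2 mod 7. M₂ = 7, y₂ ≡ 8 mod 11. x = 0×11×2 + 4×7×8 ≡ 70 mod 77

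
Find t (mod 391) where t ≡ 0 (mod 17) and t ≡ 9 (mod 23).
M = 17 × 23 = 391. M₁ = 23, y₁ ≡ 3 (mod 17). M₂ = 17, y₂ ≡ 19 (mod 23). t = 0×23×3 + 9×17×19 ≡ 170 (mod 391)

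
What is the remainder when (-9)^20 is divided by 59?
By repeated squaring (mod 59): (-9)^{1}≡50, (-9)^{2}≡22, (-9)^{4}≡12, (-9)^{8}≡26, (-9)^{16}≡27. Then (-9)^{20} = (-9)^{16+4} ≡ 27 × 12 ≡ 29 (mod 59)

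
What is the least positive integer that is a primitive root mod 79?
g = 3. For each prime q|78: 3^{39}≡78, 3^{26}≡23, 3^{6}≡18, none ≡ 1, so ord_79(3) = 78 and 3 is a primitive root.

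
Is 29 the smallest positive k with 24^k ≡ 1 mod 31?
Powers of 24 mod 31: 24^1≡24, 24^2≡18, 24^3≡29, 24^4≡14, 24^5≡26, 24^6≡4, 24^7≡3, 24^8≡10, 24^9≡23, 24^10≡25, 24^11≡11, 24^12≡16, 24^13≡12, 24^14≡9, 24^15≡30, 24^16≡7, 24^17≡13, 24^18≡2, 24^19≡17, 24^20≡5, 24^21≡27, 24^22≡28, 24^23≡21, 24^24≡8, 24^25≡6, 24^26≡20, 24^27≡15, 24^28≡19, 24^29≡22, 24^30≡1. 24^29≡22≢1, so ord ≠ 29. No, the actual order is 30.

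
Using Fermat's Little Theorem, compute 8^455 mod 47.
By Fermat: 8^{46} ≡ 1 mod 47. 455 ≡ 41 mod 46. So 8^{455} ≡ 8^{41} ≡ 21 mod 47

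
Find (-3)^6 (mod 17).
By repeated squaring (mod 17): (-3)^{1}≡14, (-3)^{2}≡9, (-3)^{4}≡13. Then (-3)^{6} = (-3)^{4+2} ≡ 13 × 9 ≡ 15 (mod 17)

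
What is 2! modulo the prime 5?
(4)! = (2)! × (3) × (4) ≡ -1 (mod 5). So (2)! ≡ -1 × [(4)(3)]^(-1) ≡ 2 (mod 5)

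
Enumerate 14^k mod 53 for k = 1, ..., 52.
14^1, 14^2, ..., 14^{52} mod 53: [14, 37, 41, 44, 33, 38, 2, 28, 21, 29, 35, 13, 23, 4, 3, 42, 5, 17, 26, 46, 8, 6, 31, 10, 34, 52, 39, 16, 12, 9, 20, 15, 51, 25, 32, 24, 18, 40, 30, 49, 50, 11, 48, 36, 27, 7, 45, 47, 22, 43, 19, 1]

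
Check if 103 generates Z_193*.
ord_193(103) divides 192. For each prime q|192: 103^{96}≡192, 103^{64}≡108, none ≡ 1. So 103 has order 192 and is a primitive root mod 193.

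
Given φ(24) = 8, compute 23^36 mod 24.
By Euler: 23^{8} ≡ 1 (mod 24) since gcd(23, 24) = 1. 36 = 4×8 + 4. So 23^{36} ≡ 23^{4} ≡ 1 (mod 24)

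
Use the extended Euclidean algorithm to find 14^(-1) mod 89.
Extended GCD: 14(-19) + 89(3) = 1. So 14^(-1) ≡ -19 ≡ 70 mod 89. Verify: 14 × 70 = 980 ≡ 1 mod 89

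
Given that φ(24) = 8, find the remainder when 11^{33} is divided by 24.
By Euler: 11^{8} ≡ 1 (mod 24) since gcd(11, 24) = 1. 33 = 4×8 + 1. So 11^{33} ≡ 11^{1} ≡ 11 (mod 24)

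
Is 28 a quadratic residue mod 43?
By Euler's criterion: 28^{21} ≡ 42 (mod 43). Since this equals -1 (≡ 42), 28 is not a QR.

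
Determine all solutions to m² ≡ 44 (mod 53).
The square roots of 44 mod 53 are 16 and 37. Verify: 16² = 256 ≡ 44 (mod 53)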